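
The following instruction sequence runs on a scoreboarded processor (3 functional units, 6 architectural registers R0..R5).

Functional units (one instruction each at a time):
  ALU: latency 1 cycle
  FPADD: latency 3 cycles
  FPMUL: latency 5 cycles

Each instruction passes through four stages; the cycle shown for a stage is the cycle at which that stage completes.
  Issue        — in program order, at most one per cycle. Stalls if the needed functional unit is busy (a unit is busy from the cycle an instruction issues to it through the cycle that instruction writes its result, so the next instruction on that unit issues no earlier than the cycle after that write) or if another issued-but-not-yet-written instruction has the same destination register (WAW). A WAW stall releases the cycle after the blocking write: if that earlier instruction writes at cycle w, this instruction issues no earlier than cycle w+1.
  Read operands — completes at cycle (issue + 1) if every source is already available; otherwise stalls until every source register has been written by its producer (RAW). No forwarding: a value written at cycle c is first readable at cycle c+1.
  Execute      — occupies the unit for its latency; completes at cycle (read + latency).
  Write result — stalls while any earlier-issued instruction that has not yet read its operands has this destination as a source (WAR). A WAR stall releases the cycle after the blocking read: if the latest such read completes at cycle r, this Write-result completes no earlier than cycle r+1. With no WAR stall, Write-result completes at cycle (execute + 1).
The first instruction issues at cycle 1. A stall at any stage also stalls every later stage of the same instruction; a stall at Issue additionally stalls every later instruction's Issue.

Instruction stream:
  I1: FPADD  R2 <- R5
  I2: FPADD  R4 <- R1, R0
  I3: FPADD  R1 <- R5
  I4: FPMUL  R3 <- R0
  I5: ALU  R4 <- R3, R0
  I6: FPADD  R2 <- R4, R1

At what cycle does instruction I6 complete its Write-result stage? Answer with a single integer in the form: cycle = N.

cycle = 29

cycle 1: issue I1 (FPADD)
cycle 2: I1 read-ops
cycle 5: I1 finished on FPADD
cycle 6: I1→R2
cycle 7: issue I2 (FPADD)
cycle 8: I2 read-ops
cycle 11: I2 finished on FPADD
cycle 12: I2→R4
cycle 13: issue I3 (FPADD)
cycle 14: I3 read-ops, issue I4 (FPMUL)
cycle 15: I4 read-ops, issue I5 (ALU)
cycle 17: I3 finished on FPADD
cycle 18: I3→R1
cycle 19: issue I6 (FPADD)
cycle 20: I4 finished on FPMUL
cycle 21: I4→R3
cycle 22: I5 read-ops
cycle 23: I5 finished on ALU
cycle 24: I5→R4
cycle 25: I6 read-ops
cycle 28: I6 finished on FPADD
cycle 29: I6→R2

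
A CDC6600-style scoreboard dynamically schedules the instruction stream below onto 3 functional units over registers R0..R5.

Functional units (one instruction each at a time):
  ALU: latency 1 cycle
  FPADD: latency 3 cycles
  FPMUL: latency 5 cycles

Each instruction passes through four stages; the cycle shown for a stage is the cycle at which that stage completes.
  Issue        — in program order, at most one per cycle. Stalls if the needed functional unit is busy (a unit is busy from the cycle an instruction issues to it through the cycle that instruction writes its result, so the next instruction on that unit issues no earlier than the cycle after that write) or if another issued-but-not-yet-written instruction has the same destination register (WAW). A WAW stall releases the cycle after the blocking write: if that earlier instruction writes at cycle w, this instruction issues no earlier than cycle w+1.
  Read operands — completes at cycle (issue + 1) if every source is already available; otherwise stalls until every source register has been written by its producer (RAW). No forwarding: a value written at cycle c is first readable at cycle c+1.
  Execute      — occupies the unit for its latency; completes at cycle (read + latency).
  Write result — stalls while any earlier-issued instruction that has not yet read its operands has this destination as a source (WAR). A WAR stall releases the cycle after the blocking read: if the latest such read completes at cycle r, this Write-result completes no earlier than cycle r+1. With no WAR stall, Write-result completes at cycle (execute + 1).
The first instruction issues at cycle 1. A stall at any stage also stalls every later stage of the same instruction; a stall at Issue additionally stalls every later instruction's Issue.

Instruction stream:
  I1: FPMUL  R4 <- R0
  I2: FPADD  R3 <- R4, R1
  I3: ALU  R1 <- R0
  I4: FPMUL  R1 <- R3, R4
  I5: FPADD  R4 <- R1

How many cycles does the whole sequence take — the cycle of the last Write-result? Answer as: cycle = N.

t=1  I1→FPMUL
t=2  I1 RO, I2→FPADD
t=3  I3→ALU
t=4  I3 RO
t=5  I3 EX
t=7  I1 EX
t=8  I1 WR R4
t=9  I2 RO
t=10  I3 WR R1
t=11  I4→FPMUL
t=12  I2 EX
t=13  I2 WR R3
t=14  I4 RO, I5→FPADD
t=19  I4 EX
t=20  I4 WR R1
t=21  I5 RO
t=24  I5 EX
t=25  I5 WR R4

cycle = 25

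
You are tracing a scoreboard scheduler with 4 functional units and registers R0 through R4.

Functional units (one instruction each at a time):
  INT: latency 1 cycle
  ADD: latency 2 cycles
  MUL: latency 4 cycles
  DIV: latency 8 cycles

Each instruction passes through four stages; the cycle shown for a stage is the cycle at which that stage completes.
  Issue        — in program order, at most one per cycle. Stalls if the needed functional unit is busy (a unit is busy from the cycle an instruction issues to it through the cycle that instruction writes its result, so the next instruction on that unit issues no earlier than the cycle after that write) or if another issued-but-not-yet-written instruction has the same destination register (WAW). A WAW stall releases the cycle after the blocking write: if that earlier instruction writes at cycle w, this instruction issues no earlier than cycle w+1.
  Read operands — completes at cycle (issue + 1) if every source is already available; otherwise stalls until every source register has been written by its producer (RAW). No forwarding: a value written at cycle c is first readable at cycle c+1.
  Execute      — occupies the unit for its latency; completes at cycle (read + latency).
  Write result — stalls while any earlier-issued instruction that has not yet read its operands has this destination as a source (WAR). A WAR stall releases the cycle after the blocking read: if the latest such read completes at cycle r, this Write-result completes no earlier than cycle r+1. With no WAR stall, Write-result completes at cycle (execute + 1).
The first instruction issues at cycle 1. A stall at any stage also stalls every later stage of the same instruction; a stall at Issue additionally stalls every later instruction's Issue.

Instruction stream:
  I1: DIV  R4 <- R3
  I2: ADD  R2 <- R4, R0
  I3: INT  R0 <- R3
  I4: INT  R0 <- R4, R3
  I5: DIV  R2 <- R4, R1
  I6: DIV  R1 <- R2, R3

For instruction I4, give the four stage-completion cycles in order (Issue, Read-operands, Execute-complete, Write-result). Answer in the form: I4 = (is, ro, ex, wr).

I4 = (14, 15, 16, 17)

I1  is:1  ro:2  ex:10  wr:11
I2  is:2  ro:12  ex:14  wr:15  — RAW R4: wait I1 write@11
I3  is:3  ro:4  ex:5  wr:13  — WAR R0: wait I2 read@12
I4  is:14  ro:15  ex:16  wr:17  — struct: INT busy until I3 writes@13
I5  is:16  ro:17  ex:25  wr:26  — WAW R2: wait I2 write@15
I6  is:27  ro:28  ex:36  wr:37  — struct: DIV busy until I5 writes@26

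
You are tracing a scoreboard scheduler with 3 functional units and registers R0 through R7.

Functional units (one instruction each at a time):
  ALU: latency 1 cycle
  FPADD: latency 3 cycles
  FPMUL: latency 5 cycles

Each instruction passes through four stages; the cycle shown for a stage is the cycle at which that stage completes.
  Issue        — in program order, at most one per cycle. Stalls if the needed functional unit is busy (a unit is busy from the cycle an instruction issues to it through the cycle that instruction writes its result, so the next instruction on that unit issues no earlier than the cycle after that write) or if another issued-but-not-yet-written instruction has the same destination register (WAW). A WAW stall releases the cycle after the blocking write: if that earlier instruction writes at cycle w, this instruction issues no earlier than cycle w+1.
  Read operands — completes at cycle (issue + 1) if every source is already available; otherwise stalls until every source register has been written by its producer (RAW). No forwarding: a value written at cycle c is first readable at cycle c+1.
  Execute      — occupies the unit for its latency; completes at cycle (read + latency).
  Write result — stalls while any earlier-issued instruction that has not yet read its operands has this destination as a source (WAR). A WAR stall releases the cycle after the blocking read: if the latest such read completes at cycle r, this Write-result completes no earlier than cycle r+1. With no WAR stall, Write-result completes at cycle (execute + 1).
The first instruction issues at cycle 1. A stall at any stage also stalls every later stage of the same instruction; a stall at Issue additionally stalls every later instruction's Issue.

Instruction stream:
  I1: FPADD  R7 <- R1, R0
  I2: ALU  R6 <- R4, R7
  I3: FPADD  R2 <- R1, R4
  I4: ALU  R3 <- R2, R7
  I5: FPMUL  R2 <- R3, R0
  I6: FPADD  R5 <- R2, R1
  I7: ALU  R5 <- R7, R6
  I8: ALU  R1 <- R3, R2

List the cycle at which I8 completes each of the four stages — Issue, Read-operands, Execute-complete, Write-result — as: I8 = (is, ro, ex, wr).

t=1  I1 issues→FPADD
t=2  I1 reads; I2 issues→ALU
t=5  I1 exec-done
t=6  I1 writes R7
t=7  I2 reads; I3 issues→FPADD
t=8  I2 exec-done; I3 reads
t=9  I2 writes R6
t=10  I4 issues→ALU
t=11  I3 exec-done
t=12  I3 writes R2
t=13  I4 reads; I5 issues→FPMUL
t=14  I4 exec-done; I6 issues→FPADD
t=15  I4 writes R3
t=16  I5 reads
t=21  I5 exec-done
t=22  I5 writes R2
t=23  I6 reads
t=26  I6 exec-done
t=27  I6 writes R5
t=28  I7 issues→ALU
t=29  I7 reads
t=30  I7 exec-done
t=31  I7 writes R5
t=32  I8 issues→ALU
t=33  I8 reads
t=34  I8 exec-done
t=35  I8 writes R1

I8 = (32, 33, 34, 35)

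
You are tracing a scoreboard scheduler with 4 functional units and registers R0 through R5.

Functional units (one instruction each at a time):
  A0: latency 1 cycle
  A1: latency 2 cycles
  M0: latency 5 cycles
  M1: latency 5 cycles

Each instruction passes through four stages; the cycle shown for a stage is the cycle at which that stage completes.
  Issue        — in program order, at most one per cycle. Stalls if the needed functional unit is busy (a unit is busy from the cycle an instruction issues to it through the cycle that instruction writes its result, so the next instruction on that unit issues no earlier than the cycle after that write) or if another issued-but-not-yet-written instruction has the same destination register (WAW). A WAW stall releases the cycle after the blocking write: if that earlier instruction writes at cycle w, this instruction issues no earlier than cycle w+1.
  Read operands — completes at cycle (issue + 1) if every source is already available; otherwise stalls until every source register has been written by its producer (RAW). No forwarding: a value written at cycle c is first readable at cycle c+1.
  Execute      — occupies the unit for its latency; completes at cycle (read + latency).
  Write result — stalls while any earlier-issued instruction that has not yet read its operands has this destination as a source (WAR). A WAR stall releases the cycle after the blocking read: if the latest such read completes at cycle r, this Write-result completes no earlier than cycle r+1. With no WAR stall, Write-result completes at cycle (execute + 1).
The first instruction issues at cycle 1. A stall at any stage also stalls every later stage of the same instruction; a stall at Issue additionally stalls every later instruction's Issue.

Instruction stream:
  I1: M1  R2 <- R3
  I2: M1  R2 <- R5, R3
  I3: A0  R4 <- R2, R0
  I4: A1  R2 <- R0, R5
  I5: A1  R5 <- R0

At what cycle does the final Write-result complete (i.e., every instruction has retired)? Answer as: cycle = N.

I1 -> (1, 2, 7, 8)
I2 -> (9, 10, 15, 16)  // struct: M1 busy until I1 writes@8
I3 -> (10, 17, 18, 19)  // RAW R2: wait I2 write@16
I4 -> (17, 18, 20, 21)  // WAW R2: wait I2 write@16
I5 -> (22, 23, 25, 26)  // struct: A1 busy until I4 writes@21

cycle = 26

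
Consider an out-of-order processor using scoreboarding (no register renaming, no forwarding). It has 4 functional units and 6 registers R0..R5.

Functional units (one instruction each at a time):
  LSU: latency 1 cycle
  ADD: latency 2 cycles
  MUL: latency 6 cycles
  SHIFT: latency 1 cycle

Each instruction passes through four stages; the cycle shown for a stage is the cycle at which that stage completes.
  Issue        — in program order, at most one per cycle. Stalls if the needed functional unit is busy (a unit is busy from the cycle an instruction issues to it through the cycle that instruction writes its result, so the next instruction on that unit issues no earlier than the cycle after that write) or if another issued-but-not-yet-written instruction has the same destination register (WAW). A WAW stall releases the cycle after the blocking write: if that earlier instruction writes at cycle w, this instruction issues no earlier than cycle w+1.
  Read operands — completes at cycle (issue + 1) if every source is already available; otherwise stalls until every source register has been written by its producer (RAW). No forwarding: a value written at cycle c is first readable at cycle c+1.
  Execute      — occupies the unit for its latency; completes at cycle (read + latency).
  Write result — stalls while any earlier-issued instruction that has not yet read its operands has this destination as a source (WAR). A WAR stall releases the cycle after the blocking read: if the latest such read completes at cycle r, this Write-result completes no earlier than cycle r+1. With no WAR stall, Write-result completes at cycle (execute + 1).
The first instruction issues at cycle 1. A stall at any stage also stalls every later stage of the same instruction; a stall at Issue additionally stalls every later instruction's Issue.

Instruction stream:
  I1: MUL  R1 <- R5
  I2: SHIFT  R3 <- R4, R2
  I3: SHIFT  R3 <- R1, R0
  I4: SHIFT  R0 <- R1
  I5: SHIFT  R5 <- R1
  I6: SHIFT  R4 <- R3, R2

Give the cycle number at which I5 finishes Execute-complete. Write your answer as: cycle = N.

cycle = 19

1) issue 1, read 2, done 8, write 9
2) issue 2, read 3, done 4, write 5
3) issue 6, read 10, done 11, write 12  <struct: SHIFT busy until I2 writes@5 / RAW R1: wait I1 write@9>
4) issue 13, read 14, done 15, write 16  <struct: SHIFT busy until I3 writes@12>
5) issue 17, read 18, done 19, write 20  <struct: SHIFT busy until I4 writes@16>
6) issue 21, read 22, done 23, write 24  <struct: SHIFT busy until I5 writes@20>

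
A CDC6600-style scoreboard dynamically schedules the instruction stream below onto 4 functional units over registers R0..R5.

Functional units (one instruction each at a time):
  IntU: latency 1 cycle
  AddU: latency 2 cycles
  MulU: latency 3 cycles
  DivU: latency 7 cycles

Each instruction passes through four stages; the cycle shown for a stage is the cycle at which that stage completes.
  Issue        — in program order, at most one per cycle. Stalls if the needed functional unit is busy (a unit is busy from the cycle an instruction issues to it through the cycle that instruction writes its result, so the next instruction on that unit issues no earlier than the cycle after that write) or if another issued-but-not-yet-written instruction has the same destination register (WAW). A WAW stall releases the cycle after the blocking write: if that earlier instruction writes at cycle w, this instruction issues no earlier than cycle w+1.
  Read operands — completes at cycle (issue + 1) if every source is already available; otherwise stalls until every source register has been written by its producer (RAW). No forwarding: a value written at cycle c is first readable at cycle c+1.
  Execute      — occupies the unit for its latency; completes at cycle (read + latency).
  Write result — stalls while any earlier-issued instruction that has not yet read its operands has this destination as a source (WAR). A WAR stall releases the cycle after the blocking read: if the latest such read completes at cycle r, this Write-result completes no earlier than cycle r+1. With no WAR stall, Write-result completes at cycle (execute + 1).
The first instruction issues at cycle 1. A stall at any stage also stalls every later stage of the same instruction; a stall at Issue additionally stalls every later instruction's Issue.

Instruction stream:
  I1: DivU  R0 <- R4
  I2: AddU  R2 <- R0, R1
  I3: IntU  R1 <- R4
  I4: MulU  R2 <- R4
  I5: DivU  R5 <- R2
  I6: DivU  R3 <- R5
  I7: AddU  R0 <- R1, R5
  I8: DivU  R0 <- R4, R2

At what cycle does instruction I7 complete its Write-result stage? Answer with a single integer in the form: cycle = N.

[1] issue I1 (DivU)
[2] I1 read-ops · issue I2 (AddU)
[3] issue I3 (IntU)
[4] I3 read-ops
[5] I3 finished on IntU
[9] I1 finished on DivU
[10] I1→R0
[11] I2 read-ops
[12] I3→R1
[13] I2 finished on AddU
[14] I2→R2
[15] issue I4 (MulU)
[16] I4 read-ops · issue I5 (DivU)
[19] I4 finished on MulU
[20] I4→R2
[21] I5 read-ops
[28] I5 finished on DivU
[29] I5→R5
[30] issue I6 (DivU)
[31] I6 read-ops · issue I7 (AddU)
[32] I7 read-ops
[34] I7 finished on AddU
[35] I7→R0
[38] I6 finished on DivU
[39] I6→R3
[40] issue I8 (DivU)
[41] I8 read-ops
[48] I8 finished on DivU
[49] I8→R0

cycle = 35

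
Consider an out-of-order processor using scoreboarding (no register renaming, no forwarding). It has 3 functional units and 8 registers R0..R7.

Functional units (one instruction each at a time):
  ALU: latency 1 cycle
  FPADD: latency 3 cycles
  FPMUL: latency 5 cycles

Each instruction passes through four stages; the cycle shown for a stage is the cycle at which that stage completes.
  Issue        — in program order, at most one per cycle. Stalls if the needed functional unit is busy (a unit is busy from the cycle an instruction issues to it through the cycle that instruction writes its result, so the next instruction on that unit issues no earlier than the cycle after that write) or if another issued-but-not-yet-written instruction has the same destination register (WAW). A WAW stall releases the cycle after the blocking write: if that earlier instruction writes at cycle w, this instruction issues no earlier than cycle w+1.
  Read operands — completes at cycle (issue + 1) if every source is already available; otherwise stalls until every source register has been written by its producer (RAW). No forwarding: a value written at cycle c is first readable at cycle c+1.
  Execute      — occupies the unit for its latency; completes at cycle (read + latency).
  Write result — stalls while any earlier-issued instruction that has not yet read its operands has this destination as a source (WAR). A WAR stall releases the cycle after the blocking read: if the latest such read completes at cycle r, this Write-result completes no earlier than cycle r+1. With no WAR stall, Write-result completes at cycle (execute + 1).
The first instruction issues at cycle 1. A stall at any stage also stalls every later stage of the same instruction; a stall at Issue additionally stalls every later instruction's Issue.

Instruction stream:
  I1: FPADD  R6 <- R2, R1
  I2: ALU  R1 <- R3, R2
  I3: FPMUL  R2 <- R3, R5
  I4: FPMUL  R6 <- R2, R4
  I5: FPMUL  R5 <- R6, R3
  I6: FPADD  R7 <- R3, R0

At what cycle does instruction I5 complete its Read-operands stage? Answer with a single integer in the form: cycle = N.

I1  is:1  ro:2  ex:5  wr:6
I2  is:2  ro:3  ex:4  wr:5
I3  is:3  ro:4  ex:9  wr:10
I4  is:11  ro:12  ex:17  wr:18  — struct: FPMUL busy until I3 writes@10
I5  is:19  ro:20  ex:25  wr:26  — struct: FPMUL busy until I4 writes@18
I6  is:20  ro:21  ex:24  wr:25

cycle = 20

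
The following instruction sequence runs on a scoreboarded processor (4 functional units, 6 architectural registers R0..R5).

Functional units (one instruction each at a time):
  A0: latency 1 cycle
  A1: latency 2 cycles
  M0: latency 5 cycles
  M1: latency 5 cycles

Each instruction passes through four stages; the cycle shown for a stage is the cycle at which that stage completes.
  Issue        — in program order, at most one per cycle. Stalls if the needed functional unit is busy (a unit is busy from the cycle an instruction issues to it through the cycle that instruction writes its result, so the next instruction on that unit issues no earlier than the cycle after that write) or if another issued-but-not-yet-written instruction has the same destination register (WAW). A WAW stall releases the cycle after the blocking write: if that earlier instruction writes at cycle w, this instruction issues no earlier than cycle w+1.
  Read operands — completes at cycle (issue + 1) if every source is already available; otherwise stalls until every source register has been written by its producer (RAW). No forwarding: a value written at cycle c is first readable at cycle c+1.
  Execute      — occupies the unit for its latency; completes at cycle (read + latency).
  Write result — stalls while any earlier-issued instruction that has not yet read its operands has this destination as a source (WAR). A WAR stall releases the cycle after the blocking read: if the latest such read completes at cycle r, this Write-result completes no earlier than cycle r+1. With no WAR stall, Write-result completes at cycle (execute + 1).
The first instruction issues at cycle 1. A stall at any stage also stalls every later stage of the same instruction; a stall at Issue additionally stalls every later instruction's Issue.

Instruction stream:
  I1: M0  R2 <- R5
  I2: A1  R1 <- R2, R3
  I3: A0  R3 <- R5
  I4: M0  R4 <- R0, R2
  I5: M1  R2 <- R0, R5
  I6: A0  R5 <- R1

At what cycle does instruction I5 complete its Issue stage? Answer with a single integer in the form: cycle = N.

cycle = 10

[1] I1→M0
[2] I1 RO | I2→A1
[3] I3→A0
[4] I3 RO
[5] I3 EX
[7] I1 EX
[8] I1 WR R2
[9] I2 RO | I4→M0
[10] I3 WR R3 | I4 RO | I5→M1
[11] I2 EX | I5 RO | I6→A0
[12] I2 WR R1
[13] I6 RO
[14] I6 EX
[15] I4 EX | I6 WR R5
[16] I4 WR R4 | I5 EX
[17] I5 WR R2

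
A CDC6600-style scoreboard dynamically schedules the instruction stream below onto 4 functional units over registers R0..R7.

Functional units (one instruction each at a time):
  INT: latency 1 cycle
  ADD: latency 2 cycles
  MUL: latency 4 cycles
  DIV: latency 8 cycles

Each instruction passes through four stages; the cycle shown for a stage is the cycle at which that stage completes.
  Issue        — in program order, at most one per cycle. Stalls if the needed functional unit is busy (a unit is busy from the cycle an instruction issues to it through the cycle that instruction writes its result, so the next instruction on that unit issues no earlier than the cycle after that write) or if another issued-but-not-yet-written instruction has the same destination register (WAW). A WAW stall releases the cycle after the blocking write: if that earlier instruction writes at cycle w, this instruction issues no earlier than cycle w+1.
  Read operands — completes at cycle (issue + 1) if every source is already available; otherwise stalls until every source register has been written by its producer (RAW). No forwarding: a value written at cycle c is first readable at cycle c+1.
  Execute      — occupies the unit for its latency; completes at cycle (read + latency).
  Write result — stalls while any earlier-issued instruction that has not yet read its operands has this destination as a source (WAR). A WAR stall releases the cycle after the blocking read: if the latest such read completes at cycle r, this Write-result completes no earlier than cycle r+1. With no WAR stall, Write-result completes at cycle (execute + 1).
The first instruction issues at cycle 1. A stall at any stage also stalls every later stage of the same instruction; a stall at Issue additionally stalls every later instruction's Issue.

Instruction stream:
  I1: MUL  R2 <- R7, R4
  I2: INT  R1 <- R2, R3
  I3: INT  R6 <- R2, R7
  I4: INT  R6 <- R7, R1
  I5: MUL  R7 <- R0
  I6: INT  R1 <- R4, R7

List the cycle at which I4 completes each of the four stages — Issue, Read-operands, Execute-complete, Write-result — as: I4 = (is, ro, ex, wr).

t=1  I1 dispatched to MUL
t=2  I1 operands ready · I2 dispatched to INT
t=6  I1 complete
t=7  R2←I1
t=8  I2 operands ready
t=9  I2 complete
t=10  R1←I2
t=11  I3 dispatched to INT
t=12  I3 operands ready
t=13  I3 complete
t=14  R6←I3
t=15  I4 dispatched to INT
t=16  I4 operands ready · I5 dispatched to MUL
t=17  I4 complete · I5 operands ready
t=18  R6←I4
t=19  I6 dispatched to INT
t=21  I5 complete
t=22  R7←I5
t=23  I6 operands ready
t=24  I6 complete
t=25  R1←I6

I4 = (15, 16, 17, 18)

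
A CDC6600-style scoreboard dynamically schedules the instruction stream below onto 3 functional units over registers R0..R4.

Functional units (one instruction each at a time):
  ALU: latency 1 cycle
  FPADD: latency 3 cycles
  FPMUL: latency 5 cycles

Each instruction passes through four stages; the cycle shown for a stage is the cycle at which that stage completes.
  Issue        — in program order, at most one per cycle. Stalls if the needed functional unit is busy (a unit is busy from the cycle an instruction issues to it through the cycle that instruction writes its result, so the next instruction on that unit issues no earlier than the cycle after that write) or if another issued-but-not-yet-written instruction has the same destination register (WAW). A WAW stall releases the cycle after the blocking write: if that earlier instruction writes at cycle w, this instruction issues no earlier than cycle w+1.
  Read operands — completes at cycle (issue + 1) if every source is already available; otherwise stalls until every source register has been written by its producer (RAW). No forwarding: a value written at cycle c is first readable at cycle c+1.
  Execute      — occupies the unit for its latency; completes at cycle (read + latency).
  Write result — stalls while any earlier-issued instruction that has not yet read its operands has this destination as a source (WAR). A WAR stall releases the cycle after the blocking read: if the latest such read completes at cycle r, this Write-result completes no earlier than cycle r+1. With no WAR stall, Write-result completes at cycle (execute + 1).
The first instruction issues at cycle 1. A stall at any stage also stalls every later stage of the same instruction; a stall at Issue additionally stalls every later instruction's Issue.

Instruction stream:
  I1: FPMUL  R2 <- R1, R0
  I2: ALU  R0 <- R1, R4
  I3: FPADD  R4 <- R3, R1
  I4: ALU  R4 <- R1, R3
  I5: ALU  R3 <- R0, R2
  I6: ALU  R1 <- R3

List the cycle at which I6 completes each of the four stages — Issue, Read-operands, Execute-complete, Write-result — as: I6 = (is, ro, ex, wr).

I6 = (17, 18, 19, 20)

I1: IS=1 RO=2 EX=7 WR=8
I2: IS=2 RO=3 EX=4 WR=5
I3: IS=3 RO=4 EX=7 WR=8
I4: IS=9 RO=10 EX=11 WR=12  [WAW R4: wait I3 write@8]
I5: IS=13 RO=14 EX=15 WR=16  [struct: ALU busy until I4 writes@12]
I6: IS=17 RO=18 EX=19 WR=20  [struct: ALU busy until I5 writes@16]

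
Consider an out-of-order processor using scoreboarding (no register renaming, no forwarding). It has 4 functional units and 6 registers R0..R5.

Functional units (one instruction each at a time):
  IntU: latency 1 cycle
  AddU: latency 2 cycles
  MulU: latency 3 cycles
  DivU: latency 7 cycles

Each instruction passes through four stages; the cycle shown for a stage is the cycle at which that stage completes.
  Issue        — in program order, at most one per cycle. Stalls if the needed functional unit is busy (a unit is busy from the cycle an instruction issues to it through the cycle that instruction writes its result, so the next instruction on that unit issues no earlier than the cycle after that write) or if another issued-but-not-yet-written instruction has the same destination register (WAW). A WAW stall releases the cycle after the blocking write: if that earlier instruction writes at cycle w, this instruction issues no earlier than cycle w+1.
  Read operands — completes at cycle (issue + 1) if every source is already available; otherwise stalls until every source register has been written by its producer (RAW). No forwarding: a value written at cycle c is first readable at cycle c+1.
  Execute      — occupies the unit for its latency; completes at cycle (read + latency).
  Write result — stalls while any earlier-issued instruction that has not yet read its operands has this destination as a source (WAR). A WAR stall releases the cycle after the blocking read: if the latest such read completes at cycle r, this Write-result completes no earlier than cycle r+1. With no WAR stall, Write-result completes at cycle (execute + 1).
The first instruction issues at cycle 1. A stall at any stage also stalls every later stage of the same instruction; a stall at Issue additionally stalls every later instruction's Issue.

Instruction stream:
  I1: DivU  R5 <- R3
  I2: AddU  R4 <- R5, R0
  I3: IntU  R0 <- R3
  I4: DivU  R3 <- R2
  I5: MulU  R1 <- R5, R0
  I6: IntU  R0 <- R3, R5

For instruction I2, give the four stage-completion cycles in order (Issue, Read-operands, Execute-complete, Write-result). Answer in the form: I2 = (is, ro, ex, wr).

c1: issue I1 (DivU)
c2: I1 read-ops; issue I2 (AddU)
c3: issue I3 (IntU)
c4: I3 read-ops
c5: I3 finished on IntU
c9: I1 finished on DivU
c10: I1→R5
c11: I2 read-ops; issue I4 (DivU)
c12: I3→R0; I4 read-ops; issue I5 (MulU)
c13: I2 finished on AddU; I5 read-ops; issue I6 (IntU)
c14: I2→R4
c16: I5 finished on MulU
c17: I5→R1
c19: I4 finished on DivU
c20: I4→R3
c21: I6 read-ops
c22: I6 finished on IntU
c23: I6→R0

I2 = (2, 11, 13, 14)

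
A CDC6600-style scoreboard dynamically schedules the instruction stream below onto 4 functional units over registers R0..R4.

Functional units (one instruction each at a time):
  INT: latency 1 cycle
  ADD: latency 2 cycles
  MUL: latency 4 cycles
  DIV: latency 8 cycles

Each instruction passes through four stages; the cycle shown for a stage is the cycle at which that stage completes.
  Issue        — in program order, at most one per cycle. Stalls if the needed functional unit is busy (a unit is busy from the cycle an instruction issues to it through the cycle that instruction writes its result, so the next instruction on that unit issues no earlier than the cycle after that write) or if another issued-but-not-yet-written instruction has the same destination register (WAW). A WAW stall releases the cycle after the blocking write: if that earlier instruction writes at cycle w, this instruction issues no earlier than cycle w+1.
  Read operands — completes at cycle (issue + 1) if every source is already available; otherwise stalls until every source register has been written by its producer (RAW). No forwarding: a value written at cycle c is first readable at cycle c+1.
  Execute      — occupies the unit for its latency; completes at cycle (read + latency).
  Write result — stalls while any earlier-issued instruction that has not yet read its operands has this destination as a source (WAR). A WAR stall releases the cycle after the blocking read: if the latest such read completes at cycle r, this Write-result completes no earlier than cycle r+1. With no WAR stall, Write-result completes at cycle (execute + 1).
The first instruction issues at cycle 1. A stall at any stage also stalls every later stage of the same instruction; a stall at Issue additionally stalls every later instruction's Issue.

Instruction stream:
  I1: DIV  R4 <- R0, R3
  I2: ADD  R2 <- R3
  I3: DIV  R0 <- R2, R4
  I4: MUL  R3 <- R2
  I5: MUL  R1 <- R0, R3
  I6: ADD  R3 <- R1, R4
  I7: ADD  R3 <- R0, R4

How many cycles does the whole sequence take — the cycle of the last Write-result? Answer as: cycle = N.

cycle = 37

  I1 | 1 | 2 | 10 | 11
  I2 | 2 | 3 | 5 | 6
  I3 | 12 | 13 | 21 | 22   struct: DIV busy until I1 writes@11
  I4 | 13 | 14 | 18 | 19
  I5 | 20 | 23 | 27 | 28   struct: MUL busy until I4 writes@19 · RAW R0: wait I3 write@22
  I6 | 21 | 29 | 31 | 32   RAW R1: wait I5 write@28
  I7 | 33 | 34 | 36 | 37   struct: ADD busy until I6 writes@32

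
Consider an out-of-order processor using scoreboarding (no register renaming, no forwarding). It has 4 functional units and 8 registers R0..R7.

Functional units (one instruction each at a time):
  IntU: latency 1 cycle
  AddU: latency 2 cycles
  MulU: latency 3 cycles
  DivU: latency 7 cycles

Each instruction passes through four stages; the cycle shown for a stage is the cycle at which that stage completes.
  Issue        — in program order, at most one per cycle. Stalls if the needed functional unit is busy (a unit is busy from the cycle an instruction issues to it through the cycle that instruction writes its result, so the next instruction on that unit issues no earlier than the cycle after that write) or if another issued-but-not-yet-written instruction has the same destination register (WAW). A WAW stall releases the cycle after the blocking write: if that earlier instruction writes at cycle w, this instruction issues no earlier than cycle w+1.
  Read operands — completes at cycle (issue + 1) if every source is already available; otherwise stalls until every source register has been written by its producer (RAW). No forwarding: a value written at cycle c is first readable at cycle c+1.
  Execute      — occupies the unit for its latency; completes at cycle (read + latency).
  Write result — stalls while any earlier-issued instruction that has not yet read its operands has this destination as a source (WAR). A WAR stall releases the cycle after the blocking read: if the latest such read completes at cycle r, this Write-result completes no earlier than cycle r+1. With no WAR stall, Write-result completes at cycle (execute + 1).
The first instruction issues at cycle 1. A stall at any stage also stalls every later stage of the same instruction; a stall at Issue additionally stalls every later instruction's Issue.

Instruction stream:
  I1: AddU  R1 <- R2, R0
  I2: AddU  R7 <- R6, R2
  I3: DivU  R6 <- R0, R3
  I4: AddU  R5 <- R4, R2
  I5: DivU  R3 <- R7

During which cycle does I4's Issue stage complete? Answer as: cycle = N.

cycle = 11

  I1 | 1 | 2 | 4 | 5
  I2 | 6 | 7 | 9 | 10   struct: AddU busy until I1 writes@5
  I3 | 7 | 8 | 15 | 16
  I4 | 11 | 12 | 14 | 15   struct: AddU busy until I2 writes@10
  I5 | 17 | 18 | 25 | 26   struct: DivU busy until I3 writes@16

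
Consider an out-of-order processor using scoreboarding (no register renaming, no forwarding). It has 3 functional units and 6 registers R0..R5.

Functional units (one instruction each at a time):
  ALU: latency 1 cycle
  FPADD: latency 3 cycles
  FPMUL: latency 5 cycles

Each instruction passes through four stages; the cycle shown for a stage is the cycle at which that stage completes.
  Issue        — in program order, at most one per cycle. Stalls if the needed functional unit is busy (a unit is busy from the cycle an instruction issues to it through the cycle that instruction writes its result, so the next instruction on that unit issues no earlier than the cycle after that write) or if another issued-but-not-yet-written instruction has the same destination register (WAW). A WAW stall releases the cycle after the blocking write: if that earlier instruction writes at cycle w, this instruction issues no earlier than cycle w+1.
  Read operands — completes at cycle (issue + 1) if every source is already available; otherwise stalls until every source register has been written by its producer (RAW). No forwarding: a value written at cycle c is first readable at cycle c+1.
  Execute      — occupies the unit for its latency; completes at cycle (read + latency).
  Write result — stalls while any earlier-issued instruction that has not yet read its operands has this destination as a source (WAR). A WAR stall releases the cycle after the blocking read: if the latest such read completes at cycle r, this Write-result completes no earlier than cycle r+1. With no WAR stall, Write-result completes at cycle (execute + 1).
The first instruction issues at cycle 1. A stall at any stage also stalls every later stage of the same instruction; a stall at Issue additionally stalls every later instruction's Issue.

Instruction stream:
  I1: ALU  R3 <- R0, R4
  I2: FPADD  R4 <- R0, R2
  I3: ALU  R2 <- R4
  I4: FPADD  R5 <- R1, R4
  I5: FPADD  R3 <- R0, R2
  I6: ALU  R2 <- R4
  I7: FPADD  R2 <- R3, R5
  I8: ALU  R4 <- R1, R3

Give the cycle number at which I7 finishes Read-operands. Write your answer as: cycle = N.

c1: I1 dispatched to ALU
c2: I1 operands ready · I2 dispatched to FPADD
c3: I1 complete · I2 operands ready
c4: R3←I1
c5: I3 dispatched to ALU
c6: I2 complete
c7: R4←I2
c8: I3 operands ready · I4 dispatched to FPADD
c9: I3 complete · I4 operands ready
c10: R2←I3
c12: I4 complete
c13: R5←I4
c14: I5 dispatched to FPADD
c15: I5 operands ready · I6 dispatched to ALU
c16: I6 operands ready
c17: I6 complete
c18: I5 complete · R2←I6
c19: R3←I5
c20: I7 dispatched to FPADD
c21: I7 operands ready · I8 dispatched to ALU
c22: I8 operands ready
c23: I8 complete
c24: I7 complete · R4←I8
c25: R2←I7

cycle = 21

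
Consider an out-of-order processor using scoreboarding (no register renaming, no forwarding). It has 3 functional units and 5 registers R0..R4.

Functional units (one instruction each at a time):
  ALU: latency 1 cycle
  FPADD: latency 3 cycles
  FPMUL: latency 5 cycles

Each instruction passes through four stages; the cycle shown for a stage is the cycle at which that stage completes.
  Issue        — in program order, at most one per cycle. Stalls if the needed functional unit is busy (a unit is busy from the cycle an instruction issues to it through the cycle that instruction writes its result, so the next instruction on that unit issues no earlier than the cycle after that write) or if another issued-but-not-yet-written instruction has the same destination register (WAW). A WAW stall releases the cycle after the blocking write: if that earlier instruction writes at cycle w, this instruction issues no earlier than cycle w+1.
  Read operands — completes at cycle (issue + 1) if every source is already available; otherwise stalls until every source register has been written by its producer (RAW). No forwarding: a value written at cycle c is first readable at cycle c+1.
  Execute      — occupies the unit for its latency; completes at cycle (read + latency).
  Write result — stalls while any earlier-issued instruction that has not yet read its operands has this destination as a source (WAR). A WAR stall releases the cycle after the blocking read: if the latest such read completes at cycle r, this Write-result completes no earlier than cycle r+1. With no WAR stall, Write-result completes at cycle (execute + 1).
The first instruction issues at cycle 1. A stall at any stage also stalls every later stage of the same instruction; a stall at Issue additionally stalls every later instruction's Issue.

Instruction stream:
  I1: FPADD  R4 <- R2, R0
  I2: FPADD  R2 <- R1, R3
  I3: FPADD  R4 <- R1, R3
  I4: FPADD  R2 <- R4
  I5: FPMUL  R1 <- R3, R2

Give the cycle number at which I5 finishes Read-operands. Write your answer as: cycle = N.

cycle = 25

I1 -> (1, 2, 5, 6)
I2 -> (7, 8, 11, 12)  // struct: FPADD busy until I1 writes@6
I3 -> (13, 14, 17, 18)  // struct: FPADD busy until I2 writes@12
I4 -> (19, 20, 23, 24)  // struct: FPADD busy until I3 writes@18
I5 -> (20, 25, 30, 31)  // RAW R2: wait I4 write@24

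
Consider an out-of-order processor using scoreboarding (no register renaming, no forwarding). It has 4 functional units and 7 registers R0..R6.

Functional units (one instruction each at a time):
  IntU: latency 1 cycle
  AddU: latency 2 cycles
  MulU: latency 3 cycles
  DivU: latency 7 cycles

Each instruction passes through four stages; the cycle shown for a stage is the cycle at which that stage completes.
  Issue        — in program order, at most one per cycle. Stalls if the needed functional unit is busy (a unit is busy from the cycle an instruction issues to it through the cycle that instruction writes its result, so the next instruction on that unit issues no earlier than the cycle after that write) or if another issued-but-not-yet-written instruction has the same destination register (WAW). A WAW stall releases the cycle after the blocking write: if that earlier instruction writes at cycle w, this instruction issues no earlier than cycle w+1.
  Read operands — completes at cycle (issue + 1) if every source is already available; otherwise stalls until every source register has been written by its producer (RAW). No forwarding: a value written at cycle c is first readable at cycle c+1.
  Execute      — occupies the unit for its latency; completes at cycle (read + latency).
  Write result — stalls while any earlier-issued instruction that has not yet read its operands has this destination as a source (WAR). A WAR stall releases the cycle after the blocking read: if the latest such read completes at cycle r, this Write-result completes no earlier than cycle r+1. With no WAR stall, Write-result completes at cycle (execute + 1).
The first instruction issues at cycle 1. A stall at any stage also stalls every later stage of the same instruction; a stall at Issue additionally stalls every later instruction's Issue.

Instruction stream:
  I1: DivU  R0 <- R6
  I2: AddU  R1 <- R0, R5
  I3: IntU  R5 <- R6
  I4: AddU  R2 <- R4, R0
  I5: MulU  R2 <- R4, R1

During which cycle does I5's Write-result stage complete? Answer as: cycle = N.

cycle 1: I1 dispatched to DivU
cycle 2: I1 operands ready | I2 dispatched to AddU
cycle 3: I3 dispatched to IntU
cycle 4: I3 operands ready
cycle 5: I3 complete
cycle 9: I1 complete
cycle 10: R0←I1
cycle 11: I2 operands ready
cycle 12: R5←I3
cycle 13: I2 complete
cycle 14: R1←I2
cycle 15: I4 dispatched to AddU
cycle 16: I4 operands ready
cycle 18: I4 complete
cycle 19: R2←I4
cycle 20: I5 dispatched to MulU
cycle 21: I5 operands ready
cycle 24: I5 complete
cycle 25: R2←I5

cycle = 25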